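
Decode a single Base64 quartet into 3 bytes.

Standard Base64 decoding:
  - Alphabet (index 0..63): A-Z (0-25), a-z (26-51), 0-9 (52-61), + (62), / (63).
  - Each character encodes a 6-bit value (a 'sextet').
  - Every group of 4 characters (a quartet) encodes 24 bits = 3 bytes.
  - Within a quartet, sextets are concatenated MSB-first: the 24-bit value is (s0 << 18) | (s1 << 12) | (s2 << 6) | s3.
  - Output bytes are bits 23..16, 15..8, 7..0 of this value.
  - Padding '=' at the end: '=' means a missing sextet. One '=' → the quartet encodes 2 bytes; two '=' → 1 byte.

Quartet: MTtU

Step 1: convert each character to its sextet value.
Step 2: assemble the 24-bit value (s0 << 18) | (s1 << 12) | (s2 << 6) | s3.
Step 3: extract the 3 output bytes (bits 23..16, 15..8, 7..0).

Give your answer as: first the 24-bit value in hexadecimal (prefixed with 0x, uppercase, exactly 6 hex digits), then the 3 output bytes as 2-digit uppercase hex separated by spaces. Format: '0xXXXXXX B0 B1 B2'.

Answer: 0x313B54 31 3B 54

Derivation:
Sextets: M=12, T=19, t=45, U=20
24-bit: (12<<18) | (19<<12) | (45<<6) | 20
      = 0x300000 | 0x013000 | 0x000B40 | 0x000014
      = 0x313B54
Bytes: (v>>16)&0xFF=31, (v>>8)&0xFF=3B, v&0xFF=54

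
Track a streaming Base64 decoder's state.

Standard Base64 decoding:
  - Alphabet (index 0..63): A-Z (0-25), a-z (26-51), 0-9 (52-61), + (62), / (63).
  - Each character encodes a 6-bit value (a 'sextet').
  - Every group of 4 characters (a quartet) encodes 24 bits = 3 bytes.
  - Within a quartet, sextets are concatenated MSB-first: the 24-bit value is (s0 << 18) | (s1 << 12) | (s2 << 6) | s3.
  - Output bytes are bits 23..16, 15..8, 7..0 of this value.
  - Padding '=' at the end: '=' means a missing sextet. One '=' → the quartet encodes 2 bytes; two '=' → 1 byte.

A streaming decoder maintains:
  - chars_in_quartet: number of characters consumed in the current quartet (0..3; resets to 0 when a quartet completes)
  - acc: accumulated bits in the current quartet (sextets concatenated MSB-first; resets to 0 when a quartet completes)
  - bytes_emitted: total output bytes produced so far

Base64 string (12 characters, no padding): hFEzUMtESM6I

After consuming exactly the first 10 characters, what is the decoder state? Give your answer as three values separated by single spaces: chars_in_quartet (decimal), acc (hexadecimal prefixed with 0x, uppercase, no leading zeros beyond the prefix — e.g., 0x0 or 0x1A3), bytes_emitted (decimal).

After char 0 ('h'=33): chars_in_quartet=1 acc=0x21 bytes_emitted=0
After char 1 ('F'=5): chars_in_quartet=2 acc=0x845 bytes_emitted=0
After char 2 ('E'=4): chars_in_quartet=3 acc=0x21144 bytes_emitted=0
After char 3 ('z'=51): chars_in_quartet=4 acc=0x845133 -> emit 84 51 33, reset; bytes_emitted=3
After char 4 ('U'=20): chars_in_quartet=1 acc=0x14 bytes_emitted=3
After char 5 ('M'=12): chars_in_quartet=2 acc=0x50C bytes_emitted=3
After char 6 ('t'=45): chars_in_quartet=3 acc=0x1432D bytes_emitted=3
After char 7 ('E'=4): chars_in_quartet=4 acc=0x50CB44 -> emit 50 CB 44, reset; bytes_emitted=6
After char 8 ('S'=18): chars_in_quartet=1 acc=0x12 bytes_emitted=6
After char 9 ('M'=12): chars_in_quartet=2 acc=0x48C bytes_emitted=6

Answer: 2 0x48C 6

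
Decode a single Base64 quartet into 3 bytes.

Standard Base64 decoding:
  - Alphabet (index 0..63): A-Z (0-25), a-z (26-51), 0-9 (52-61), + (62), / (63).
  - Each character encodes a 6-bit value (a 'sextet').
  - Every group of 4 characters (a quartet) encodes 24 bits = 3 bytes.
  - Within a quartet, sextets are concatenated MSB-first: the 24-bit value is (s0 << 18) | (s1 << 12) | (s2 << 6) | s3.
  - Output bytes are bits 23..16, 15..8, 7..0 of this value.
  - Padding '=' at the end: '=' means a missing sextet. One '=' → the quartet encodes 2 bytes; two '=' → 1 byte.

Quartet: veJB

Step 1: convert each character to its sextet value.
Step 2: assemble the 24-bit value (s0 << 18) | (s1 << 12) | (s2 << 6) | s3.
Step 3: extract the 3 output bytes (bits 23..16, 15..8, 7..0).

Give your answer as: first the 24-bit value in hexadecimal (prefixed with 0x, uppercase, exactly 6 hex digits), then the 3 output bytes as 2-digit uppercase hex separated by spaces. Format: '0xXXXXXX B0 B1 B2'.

Sextets: v=47, e=30, J=9, B=1
24-bit: (47<<18) | (30<<12) | (9<<6) | 1
      = 0xBC0000 | 0x01E000 | 0x000240 | 0x000001
      = 0xBDE241
Bytes: (v>>16)&0xFF=BD, (v>>8)&0xFF=E2, v&0xFF=41

Answer: 0xBDE241 BD E2 41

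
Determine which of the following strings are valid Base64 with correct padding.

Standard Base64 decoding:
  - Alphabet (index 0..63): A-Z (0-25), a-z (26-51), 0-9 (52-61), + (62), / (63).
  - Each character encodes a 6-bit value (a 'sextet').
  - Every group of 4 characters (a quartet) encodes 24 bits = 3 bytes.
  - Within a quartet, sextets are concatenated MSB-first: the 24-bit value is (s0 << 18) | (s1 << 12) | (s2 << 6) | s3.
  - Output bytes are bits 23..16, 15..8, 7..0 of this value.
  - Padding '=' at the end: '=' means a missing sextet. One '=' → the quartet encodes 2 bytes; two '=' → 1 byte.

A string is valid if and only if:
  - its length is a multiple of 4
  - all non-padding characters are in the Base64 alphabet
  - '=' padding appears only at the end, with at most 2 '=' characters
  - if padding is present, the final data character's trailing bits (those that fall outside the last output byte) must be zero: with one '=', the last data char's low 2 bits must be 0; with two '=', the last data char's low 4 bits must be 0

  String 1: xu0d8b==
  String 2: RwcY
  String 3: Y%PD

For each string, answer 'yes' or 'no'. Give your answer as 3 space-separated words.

Answer: no yes no

Derivation:
String 1: 'xu0d8b==' → invalid (bad trailing bits)
String 2: 'RwcY' → valid
String 3: 'Y%PD' → invalid (bad char(s): ['%'])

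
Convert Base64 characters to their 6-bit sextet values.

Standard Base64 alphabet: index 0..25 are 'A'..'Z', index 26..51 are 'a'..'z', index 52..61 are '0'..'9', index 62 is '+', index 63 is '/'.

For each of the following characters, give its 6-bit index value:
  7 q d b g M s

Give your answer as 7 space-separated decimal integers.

'7': 0..9 range, 52 + ord('7') − ord('0') = 59
'q': a..z range, 26 + ord('q') − ord('a') = 42
'd': a..z range, 26 + ord('d') − ord('a') = 29
'b': a..z range, 26 + ord('b') − ord('a') = 27
'g': a..z range, 26 + ord('g') − ord('a') = 32
'M': A..Z range, ord('M') − ord('A') = 12
's': a..z range, 26 + ord('s') − ord('a') = 44

Answer: 59 42 29 27 32 12 44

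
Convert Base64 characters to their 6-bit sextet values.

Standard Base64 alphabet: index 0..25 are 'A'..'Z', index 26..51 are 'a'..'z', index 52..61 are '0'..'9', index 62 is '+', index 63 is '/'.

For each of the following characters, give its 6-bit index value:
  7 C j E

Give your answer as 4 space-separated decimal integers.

'7': 0..9 range, 52 + ord('7') − ord('0') = 59
'C': A..Z range, ord('C') − ord('A') = 2
'j': a..z range, 26 + ord('j') − ord('a') = 35
'E': A..Z range, ord('E') − ord('A') = 4

Answer: 59 2 35 4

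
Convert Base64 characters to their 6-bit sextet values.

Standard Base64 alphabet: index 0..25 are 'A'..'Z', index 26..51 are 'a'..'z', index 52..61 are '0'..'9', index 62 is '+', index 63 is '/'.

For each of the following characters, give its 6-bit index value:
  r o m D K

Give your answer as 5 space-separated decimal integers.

Answer: 43 40 38 3 10

Derivation:
'r': a..z range, 26 + ord('r') − ord('a') = 43
'o': a..z range, 26 + ord('o') − ord('a') = 40
'm': a..z range, 26 + ord('m') − ord('a') = 38
'D': A..Z range, ord('D') − ord('A') = 3
'K': A..Z range, ord('K') − ord('A') = 10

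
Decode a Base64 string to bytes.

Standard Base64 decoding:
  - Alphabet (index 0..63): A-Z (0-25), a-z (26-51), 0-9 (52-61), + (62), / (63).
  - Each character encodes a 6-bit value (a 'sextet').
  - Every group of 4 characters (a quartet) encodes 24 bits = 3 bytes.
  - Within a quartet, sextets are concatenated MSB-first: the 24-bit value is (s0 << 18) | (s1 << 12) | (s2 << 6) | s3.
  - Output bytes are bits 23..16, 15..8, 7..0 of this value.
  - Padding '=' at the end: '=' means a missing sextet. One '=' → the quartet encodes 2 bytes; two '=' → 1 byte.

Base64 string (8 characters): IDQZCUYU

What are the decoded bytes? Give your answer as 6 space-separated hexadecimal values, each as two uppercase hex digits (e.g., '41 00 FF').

Answer: 20 34 19 09 46 14

Derivation:
After char 0 ('I'=8): chars_in_quartet=1 acc=0x8 bytes_emitted=0
After char 1 ('D'=3): chars_in_quartet=2 acc=0x203 bytes_emitted=0
After char 2 ('Q'=16): chars_in_quartet=3 acc=0x80D0 bytes_emitted=0
After char 3 ('Z'=25): chars_in_quartet=4 acc=0x203419 -> emit 20 34 19, reset; bytes_emitted=3
After char 4 ('C'=2): chars_in_quartet=1 acc=0x2 bytes_emitted=3
After char 5 ('U'=20): chars_in_quartet=2 acc=0x94 bytes_emitted=3
After char 6 ('Y'=24): chars_in_quartet=3 acc=0x2518 bytes_emitted=3
After char 7 ('U'=20): chars_in_quartet=4 acc=0x94614 -> emit 09 46 14, reset; bytes_emitted=6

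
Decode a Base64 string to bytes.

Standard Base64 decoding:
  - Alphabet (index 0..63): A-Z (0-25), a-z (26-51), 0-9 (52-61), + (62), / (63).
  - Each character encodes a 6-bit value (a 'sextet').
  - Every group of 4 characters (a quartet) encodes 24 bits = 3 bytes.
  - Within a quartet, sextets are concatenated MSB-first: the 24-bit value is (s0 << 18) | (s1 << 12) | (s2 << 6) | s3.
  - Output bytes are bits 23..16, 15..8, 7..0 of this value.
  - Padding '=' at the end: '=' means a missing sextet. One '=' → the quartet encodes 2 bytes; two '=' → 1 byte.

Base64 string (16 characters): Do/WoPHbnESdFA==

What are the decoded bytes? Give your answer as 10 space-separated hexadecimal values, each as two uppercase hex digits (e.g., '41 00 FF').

Answer: 0E 8F D6 A0 F1 DB 9C 44 9D 14

Derivation:
After char 0 ('D'=3): chars_in_quartet=1 acc=0x3 bytes_emitted=0
After char 1 ('o'=40): chars_in_quartet=2 acc=0xE8 bytes_emitted=0
After char 2 ('/'=63): chars_in_quartet=3 acc=0x3A3F bytes_emitted=0
After char 3 ('W'=22): chars_in_quartet=4 acc=0xE8FD6 -> emit 0E 8F D6, reset; bytes_emitted=3
After char 4 ('o'=40): chars_in_quartet=1 acc=0x28 bytes_emitted=3
After char 5 ('P'=15): chars_in_quartet=2 acc=0xA0F bytes_emitted=3
After char 6 ('H'=7): chars_in_quartet=3 acc=0x283C7 bytes_emitted=3
After char 7 ('b'=27): chars_in_quartet=4 acc=0xA0F1DB -> emit A0 F1 DB, reset; bytes_emitted=6
After char 8 ('n'=39): chars_in_quartet=1 acc=0x27 bytes_emitted=6
After char 9 ('E'=4): chars_in_quartet=2 acc=0x9C4 bytes_emitted=6
After char 10 ('S'=18): chars_in_quartet=3 acc=0x27112 bytes_emitted=6
After char 11 ('d'=29): chars_in_quartet=4 acc=0x9C449D -> emit 9C 44 9D, reset; bytes_emitted=9
After char 12 ('F'=5): chars_in_quartet=1 acc=0x5 bytes_emitted=9
After char 13 ('A'=0): chars_in_quartet=2 acc=0x140 bytes_emitted=9
Padding '==': partial quartet acc=0x140 -> emit 14; bytes_emitted=10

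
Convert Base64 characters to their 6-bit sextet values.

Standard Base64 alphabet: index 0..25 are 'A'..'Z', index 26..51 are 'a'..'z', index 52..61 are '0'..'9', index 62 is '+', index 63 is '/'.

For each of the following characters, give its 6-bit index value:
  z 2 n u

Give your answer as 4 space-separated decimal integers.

Answer: 51 54 39 46

Derivation:
'z': a..z range, 26 + ord('z') − ord('a') = 51
'2': 0..9 range, 52 + ord('2') − ord('0') = 54
'n': a..z range, 26 + ord('n') − ord('a') = 39
'u': a..z range, 26 + ord('u') − ord('a') = 46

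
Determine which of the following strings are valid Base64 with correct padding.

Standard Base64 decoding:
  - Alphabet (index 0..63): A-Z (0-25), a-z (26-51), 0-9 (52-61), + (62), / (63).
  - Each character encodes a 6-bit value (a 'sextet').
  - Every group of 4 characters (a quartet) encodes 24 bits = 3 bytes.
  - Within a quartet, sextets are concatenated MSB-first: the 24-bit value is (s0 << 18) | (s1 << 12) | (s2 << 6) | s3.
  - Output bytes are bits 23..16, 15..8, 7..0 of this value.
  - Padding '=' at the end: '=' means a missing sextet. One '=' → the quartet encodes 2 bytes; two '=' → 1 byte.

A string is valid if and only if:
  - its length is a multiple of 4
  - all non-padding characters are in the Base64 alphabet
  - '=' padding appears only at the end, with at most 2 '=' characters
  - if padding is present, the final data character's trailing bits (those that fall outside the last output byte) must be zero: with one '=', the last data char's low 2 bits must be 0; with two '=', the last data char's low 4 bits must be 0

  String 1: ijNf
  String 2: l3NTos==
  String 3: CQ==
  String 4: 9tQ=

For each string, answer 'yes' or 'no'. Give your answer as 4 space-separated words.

Answer: yes no yes yes

Derivation:
String 1: 'ijNf' → valid
String 2: 'l3NTos==' → invalid (bad trailing bits)
String 3: 'CQ==' → valid
String 4: '9tQ=' → valid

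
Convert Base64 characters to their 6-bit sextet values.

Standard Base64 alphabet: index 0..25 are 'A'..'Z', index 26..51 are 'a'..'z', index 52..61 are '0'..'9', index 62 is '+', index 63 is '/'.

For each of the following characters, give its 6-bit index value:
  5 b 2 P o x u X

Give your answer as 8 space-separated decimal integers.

'5': 0..9 range, 52 + ord('5') − ord('0') = 57
'b': a..z range, 26 + ord('b') − ord('a') = 27
'2': 0..9 range, 52 + ord('2') − ord('0') = 54
'P': A..Z range, ord('P') − ord('A') = 15
'o': a..z range, 26 + ord('o') − ord('a') = 40
'x': a..z range, 26 + ord('x') − ord('a') = 49
'u': a..z range, 26 + ord('u') − ord('a') = 46
'X': A..Z range, ord('X') − ord('A') = 23

Answer: 57 27 54 15 40 49 46 23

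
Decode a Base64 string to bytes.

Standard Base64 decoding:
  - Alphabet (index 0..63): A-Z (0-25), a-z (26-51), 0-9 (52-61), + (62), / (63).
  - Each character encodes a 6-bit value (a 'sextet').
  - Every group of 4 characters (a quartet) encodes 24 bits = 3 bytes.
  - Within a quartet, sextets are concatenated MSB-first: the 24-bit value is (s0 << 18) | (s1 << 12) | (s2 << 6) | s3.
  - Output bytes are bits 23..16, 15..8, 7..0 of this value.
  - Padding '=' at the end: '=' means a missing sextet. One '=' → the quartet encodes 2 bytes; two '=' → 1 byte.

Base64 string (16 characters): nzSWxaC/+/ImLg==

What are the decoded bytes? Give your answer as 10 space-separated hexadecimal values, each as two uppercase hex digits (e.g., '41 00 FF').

After char 0 ('n'=39): chars_in_quartet=1 acc=0x27 bytes_emitted=0
After char 1 ('z'=51): chars_in_quartet=2 acc=0x9F3 bytes_emitted=0
After char 2 ('S'=18): chars_in_quartet=3 acc=0x27CD2 bytes_emitted=0
After char 3 ('W'=22): chars_in_quartet=4 acc=0x9F3496 -> emit 9F 34 96, reset; bytes_emitted=3
After char 4 ('x'=49): chars_in_quartet=1 acc=0x31 bytes_emitted=3
After char 5 ('a'=26): chars_in_quartet=2 acc=0xC5A bytes_emitted=3
After char 6 ('C'=2): chars_in_quartet=3 acc=0x31682 bytes_emitted=3
After char 7 ('/'=63): chars_in_quartet=4 acc=0xC5A0BF -> emit C5 A0 BF, reset; bytes_emitted=6
After char 8 ('+'=62): chars_in_quartet=1 acc=0x3E bytes_emitted=6
After char 9 ('/'=63): chars_in_quartet=2 acc=0xFBF bytes_emitted=6
After char 10 ('I'=8): chars_in_quartet=3 acc=0x3EFC8 bytes_emitted=6
After char 11 ('m'=38): chars_in_quartet=4 acc=0xFBF226 -> emit FB F2 26, reset; bytes_emitted=9
After char 12 ('L'=11): chars_in_quartet=1 acc=0xB bytes_emitted=9
After char 13 ('g'=32): chars_in_quartet=2 acc=0x2E0 bytes_emitted=9
Padding '==': partial quartet acc=0x2E0 -> emit 2E; bytes_emitted=10

Answer: 9F 34 96 C5 A0 BF FB F2 26 2E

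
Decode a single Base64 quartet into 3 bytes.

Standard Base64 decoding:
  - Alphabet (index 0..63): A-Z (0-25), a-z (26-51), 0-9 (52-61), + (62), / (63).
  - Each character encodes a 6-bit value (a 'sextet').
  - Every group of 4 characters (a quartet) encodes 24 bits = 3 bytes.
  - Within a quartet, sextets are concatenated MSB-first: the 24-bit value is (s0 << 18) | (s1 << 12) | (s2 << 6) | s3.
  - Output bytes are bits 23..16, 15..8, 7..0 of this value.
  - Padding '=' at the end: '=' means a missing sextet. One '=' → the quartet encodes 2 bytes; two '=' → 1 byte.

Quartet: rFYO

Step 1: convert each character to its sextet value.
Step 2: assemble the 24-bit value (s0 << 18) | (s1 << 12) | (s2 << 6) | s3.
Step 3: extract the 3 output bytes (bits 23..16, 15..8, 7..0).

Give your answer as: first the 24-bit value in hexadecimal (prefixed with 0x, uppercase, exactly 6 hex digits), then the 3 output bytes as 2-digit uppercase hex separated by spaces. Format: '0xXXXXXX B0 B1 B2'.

Sextets: r=43, F=5, Y=24, O=14
24-bit: (43<<18) | (5<<12) | (24<<6) | 14
      = 0xAC0000 | 0x005000 | 0x000600 | 0x00000E
      = 0xAC560E
Bytes: (v>>16)&0xFF=AC, (v>>8)&0xFF=56, v&0xFF=0E

Answer: 0xAC560E AC 56 0E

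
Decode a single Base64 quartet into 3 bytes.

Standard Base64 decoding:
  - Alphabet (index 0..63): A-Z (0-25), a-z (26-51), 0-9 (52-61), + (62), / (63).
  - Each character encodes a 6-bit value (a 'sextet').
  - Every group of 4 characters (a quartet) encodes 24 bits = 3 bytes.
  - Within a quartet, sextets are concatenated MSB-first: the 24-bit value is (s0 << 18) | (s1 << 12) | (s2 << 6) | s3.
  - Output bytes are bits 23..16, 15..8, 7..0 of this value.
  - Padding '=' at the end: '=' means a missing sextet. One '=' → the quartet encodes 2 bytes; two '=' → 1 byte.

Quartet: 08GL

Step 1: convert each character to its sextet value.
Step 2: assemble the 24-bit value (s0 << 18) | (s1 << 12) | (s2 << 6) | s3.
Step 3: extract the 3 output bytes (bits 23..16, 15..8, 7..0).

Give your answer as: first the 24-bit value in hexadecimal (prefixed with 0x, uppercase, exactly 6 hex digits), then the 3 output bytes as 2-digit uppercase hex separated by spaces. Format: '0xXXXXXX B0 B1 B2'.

Sextets: 0=52, 8=60, G=6, L=11
24-bit: (52<<18) | (60<<12) | (6<<6) | 11
      = 0xD00000 | 0x03C000 | 0x000180 | 0x00000B
      = 0xD3C18B
Bytes: (v>>16)&0xFF=D3, (v>>8)&0xFF=C1, v&0xFF=8B

Answer: 0xD3C18B D3 C1 8B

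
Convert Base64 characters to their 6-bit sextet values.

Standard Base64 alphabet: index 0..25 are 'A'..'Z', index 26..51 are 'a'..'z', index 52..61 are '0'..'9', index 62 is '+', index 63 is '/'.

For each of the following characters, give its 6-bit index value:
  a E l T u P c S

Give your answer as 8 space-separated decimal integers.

Answer: 26 4 37 19 46 15 28 18

Derivation:
'a': a..z range, 26 + ord('a') − ord('a') = 26
'E': A..Z range, ord('E') − ord('A') = 4
'l': a..z range, 26 + ord('l') − ord('a') = 37
'T': A..Z range, ord('T') − ord('A') = 19
'u': a..z range, 26 + ord('u') − ord('a') = 46
'P': A..Z range, ord('P') − ord('A') = 15
'c': a..z range, 26 + ord('c') − ord('a') = 28
'S': A..Z range, ord('S') − ord('A') = 18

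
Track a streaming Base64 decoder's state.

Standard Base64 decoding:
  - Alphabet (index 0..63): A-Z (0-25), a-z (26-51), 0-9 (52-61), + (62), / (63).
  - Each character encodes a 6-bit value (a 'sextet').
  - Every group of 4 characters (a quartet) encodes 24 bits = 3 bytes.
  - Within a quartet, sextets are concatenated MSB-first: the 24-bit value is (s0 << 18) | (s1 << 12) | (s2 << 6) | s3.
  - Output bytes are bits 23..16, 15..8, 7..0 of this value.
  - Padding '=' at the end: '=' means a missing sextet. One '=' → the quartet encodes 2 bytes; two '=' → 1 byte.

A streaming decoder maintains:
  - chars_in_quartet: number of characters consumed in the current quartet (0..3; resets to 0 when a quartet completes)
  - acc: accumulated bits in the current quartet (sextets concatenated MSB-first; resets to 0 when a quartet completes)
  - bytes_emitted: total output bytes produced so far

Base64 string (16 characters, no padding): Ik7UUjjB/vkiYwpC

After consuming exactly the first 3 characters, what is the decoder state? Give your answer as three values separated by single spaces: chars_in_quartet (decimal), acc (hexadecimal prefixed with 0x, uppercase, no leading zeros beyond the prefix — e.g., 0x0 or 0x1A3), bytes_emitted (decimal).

Answer: 3 0x893B 0

Derivation:
After char 0 ('I'=8): chars_in_quartet=1 acc=0x8 bytes_emitted=0
After char 1 ('k'=36): chars_in_quartet=2 acc=0x224 bytes_emitted=0
After char 2 ('7'=59): chars_in_quartet=3 acc=0x893B bytes_emitted=0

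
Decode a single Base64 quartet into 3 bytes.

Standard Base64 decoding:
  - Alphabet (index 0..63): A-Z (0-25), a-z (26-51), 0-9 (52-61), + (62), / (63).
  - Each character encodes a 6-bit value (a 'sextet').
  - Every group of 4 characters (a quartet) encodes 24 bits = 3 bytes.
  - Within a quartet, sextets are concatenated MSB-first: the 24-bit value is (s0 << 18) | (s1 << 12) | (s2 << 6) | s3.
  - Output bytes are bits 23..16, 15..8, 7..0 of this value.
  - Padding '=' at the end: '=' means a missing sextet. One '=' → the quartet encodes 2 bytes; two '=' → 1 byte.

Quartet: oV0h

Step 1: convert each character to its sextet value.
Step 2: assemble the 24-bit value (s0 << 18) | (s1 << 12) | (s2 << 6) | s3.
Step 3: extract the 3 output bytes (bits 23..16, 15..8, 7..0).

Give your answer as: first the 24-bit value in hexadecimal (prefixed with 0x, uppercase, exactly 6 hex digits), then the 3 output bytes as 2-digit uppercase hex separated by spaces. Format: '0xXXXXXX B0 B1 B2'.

Answer: 0xA15D21 A1 5D 21

Derivation:
Sextets: o=40, V=21, 0=52, h=33
24-bit: (40<<18) | (21<<12) | (52<<6) | 33
      = 0xA00000 | 0x015000 | 0x000D00 | 0x000021
      = 0xA15D21
Bytes: (v>>16)&0xFF=A1, (v>>8)&0xFF=5D, v&0xFF=21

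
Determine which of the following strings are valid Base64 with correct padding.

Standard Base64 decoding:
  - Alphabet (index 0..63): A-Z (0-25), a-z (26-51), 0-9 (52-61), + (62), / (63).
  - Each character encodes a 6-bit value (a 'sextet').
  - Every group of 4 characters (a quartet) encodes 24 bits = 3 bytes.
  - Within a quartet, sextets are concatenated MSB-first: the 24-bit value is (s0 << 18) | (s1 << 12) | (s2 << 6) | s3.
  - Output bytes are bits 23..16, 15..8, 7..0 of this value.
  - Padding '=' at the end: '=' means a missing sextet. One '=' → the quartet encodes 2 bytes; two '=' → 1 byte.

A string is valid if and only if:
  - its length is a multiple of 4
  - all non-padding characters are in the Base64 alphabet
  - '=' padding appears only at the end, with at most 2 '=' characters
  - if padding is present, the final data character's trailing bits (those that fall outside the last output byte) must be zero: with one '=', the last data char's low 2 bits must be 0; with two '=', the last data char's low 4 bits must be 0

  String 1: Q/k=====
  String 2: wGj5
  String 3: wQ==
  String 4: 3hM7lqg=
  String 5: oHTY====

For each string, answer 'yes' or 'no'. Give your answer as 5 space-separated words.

Answer: no yes yes yes no

Derivation:
String 1: 'Q/k=====' → invalid (5 pad chars (max 2))
String 2: 'wGj5' → valid
String 3: 'wQ==' → valid
String 4: '3hM7lqg=' → valid
String 5: 'oHTY====' → invalid (4 pad chars (max 2))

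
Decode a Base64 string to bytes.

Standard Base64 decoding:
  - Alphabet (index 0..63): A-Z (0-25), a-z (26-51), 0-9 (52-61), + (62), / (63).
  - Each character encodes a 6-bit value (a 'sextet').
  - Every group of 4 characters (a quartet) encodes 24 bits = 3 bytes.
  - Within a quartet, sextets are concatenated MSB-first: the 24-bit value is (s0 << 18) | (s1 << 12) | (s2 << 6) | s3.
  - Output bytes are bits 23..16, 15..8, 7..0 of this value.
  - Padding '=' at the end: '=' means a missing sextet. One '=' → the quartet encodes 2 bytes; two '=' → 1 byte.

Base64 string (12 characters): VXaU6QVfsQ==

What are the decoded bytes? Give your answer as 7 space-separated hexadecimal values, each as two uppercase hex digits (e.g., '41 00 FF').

After char 0 ('V'=21): chars_in_quartet=1 acc=0x15 bytes_emitted=0
After char 1 ('X'=23): chars_in_quartet=2 acc=0x557 bytes_emitted=0
After char 2 ('a'=26): chars_in_quartet=3 acc=0x155DA bytes_emitted=0
After char 3 ('U'=20): chars_in_quartet=4 acc=0x557694 -> emit 55 76 94, reset; bytes_emitted=3
After char 4 ('6'=58): chars_in_quartet=1 acc=0x3A bytes_emitted=3
After char 5 ('Q'=16): chars_in_quartet=2 acc=0xE90 bytes_emitted=3
After char 6 ('V'=21): chars_in_quartet=3 acc=0x3A415 bytes_emitted=3
After char 7 ('f'=31): chars_in_quartet=4 acc=0xE9055F -> emit E9 05 5F, reset; bytes_emitted=6
After char 8 ('s'=44): chars_in_quartet=1 acc=0x2C bytes_emitted=6
After char 9 ('Q'=16): chars_in_quartet=2 acc=0xB10 bytes_emitted=6
Padding '==': partial quartet acc=0xB10 -> emit B1; bytes_emitted=7

Answer: 55 76 94 E9 05 5F B1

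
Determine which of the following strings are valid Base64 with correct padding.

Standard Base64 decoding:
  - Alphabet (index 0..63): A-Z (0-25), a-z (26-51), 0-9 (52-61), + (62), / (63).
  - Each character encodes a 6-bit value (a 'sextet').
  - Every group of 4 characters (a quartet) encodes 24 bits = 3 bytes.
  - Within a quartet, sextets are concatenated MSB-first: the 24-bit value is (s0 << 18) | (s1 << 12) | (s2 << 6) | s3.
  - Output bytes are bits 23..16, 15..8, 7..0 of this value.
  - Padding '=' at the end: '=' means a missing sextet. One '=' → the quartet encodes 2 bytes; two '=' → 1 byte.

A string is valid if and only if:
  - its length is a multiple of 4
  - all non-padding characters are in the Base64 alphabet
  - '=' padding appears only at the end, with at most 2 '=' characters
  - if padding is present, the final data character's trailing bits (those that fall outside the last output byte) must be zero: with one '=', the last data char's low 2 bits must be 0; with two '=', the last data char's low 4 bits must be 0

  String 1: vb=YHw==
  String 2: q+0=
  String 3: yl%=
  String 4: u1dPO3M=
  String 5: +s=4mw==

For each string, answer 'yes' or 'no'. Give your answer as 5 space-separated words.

Answer: no yes no yes no

Derivation:
String 1: 'vb=YHw==' → invalid (bad char(s): ['=']; '=' in middle)
String 2: 'q+0=' → valid
String 3: 'yl%=' → invalid (bad char(s): ['%'])
String 4: 'u1dPO3M=' → valid
String 5: '+s=4mw==' → invalid (bad char(s): ['=']; '=' in middle)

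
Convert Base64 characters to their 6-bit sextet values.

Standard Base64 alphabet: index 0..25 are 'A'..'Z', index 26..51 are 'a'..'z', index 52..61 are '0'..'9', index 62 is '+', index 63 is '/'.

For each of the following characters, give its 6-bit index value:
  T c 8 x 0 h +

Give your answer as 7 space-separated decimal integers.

Answer: 19 28 60 49 52 33 62

Derivation:
'T': A..Z range, ord('T') − ord('A') = 19
'c': a..z range, 26 + ord('c') − ord('a') = 28
'8': 0..9 range, 52 + ord('8') − ord('0') = 60
'x': a..z range, 26 + ord('x') − ord('a') = 49
'0': 0..9 range, 52 + ord('0') − ord('0') = 52
'h': a..z range, 26 + ord('h') − ord('a') = 33
'+': index 62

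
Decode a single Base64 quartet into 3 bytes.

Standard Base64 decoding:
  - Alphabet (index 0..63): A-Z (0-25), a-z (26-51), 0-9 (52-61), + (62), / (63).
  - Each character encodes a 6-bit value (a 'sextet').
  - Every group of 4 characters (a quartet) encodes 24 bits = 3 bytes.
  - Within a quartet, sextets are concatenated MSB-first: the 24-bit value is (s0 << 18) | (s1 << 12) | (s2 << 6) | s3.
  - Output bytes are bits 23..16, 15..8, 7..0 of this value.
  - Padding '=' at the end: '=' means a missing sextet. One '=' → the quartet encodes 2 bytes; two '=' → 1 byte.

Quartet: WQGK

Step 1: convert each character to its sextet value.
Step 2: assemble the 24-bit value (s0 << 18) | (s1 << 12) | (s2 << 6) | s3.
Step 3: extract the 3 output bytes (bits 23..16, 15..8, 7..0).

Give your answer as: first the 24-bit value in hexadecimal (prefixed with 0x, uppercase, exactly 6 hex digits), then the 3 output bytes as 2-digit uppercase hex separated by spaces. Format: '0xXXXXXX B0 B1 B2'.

Sextets: W=22, Q=16, G=6, K=10
24-bit: (22<<18) | (16<<12) | (6<<6) | 10
      = 0x580000 | 0x010000 | 0x000180 | 0x00000A
      = 0x59018A
Bytes: (v>>16)&0xFF=59, (v>>8)&0xFF=01, v&0xFF=8A

Answer: 0x59018A 59 01 8A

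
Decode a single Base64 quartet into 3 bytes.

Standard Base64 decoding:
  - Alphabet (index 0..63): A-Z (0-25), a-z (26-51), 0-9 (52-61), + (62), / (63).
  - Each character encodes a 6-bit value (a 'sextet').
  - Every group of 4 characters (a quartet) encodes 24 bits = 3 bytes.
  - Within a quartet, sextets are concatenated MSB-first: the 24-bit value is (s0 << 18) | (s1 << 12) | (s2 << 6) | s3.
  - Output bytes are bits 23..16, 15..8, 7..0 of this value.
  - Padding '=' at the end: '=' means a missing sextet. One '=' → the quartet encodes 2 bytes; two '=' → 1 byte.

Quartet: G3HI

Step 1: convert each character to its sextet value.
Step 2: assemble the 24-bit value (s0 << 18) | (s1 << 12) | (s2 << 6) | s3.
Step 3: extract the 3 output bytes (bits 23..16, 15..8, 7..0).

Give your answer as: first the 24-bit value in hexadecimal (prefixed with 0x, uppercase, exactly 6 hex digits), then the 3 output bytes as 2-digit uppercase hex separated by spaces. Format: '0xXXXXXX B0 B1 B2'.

Answer: 0x1B71C8 1B 71 C8

Derivation:
Sextets: G=6, 3=55, H=7, I=8
24-bit: (6<<18) | (55<<12) | (7<<6) | 8
      = 0x180000 | 0x037000 | 0x0001C0 | 0x000008
      = 0x1B71C8
Bytes: (v>>16)&0xFF=1B, (v>>8)&0xFF=71, v&0xFF=C8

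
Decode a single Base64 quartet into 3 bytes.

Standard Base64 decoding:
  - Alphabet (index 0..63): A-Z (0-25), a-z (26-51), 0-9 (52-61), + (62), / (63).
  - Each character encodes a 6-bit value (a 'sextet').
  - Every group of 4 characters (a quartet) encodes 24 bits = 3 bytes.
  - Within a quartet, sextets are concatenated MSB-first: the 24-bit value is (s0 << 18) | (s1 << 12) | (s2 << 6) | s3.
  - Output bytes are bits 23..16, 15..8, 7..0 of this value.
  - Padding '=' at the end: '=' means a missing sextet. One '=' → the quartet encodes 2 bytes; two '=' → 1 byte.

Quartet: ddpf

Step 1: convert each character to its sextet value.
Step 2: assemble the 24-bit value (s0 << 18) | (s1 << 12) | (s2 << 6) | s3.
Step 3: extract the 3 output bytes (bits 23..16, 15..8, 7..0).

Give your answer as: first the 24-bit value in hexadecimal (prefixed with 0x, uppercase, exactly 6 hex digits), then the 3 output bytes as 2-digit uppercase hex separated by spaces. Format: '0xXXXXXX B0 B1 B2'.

Answer: 0x75DA5F 75 DA 5F

Derivation:
Sextets: d=29, d=29, p=41, f=31
24-bit: (29<<18) | (29<<12) | (41<<6) | 31
      = 0x740000 | 0x01D000 | 0x000A40 | 0x00001F
      = 0x75DA5F
Bytes: (v>>16)&0xFF=75, (v>>8)&0xFF=DA, v&0xFF=5F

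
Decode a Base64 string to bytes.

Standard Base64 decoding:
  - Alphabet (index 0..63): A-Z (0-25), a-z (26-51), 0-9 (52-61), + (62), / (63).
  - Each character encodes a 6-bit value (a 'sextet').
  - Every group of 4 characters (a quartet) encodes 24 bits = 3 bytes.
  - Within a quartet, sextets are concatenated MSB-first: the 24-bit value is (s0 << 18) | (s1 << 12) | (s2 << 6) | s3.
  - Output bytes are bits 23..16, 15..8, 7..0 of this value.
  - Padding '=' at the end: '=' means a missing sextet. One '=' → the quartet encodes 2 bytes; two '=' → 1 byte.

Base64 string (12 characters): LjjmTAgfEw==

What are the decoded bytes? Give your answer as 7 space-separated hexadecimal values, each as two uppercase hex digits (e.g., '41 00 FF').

After char 0 ('L'=11): chars_in_quartet=1 acc=0xB bytes_emitted=0
After char 1 ('j'=35): chars_in_quartet=2 acc=0x2E3 bytes_emitted=0
After char 2 ('j'=35): chars_in_quartet=3 acc=0xB8E3 bytes_emitted=0
After char 3 ('m'=38): chars_in_quartet=4 acc=0x2E38E6 -> emit 2E 38 E6, reset; bytes_emitted=3
After char 4 ('T'=19): chars_in_quartet=1 acc=0x13 bytes_emitted=3
After char 5 ('A'=0): chars_in_quartet=2 acc=0x4C0 bytes_emitted=3
After char 6 ('g'=32): chars_in_quartet=3 acc=0x13020 bytes_emitted=3
After char 7 ('f'=31): chars_in_quartet=4 acc=0x4C081F -> emit 4C 08 1F, reset; bytes_emitted=6
After char 8 ('E'=4): chars_in_quartet=1 acc=0x4 bytes_emitted=6
After char 9 ('w'=48): chars_in_quartet=2 acc=0x130 bytes_emitted=6
Padding '==': partial quartet acc=0x130 -> emit 13; bytes_emitted=7

Answer: 2E 38 E6 4C 08 1F 13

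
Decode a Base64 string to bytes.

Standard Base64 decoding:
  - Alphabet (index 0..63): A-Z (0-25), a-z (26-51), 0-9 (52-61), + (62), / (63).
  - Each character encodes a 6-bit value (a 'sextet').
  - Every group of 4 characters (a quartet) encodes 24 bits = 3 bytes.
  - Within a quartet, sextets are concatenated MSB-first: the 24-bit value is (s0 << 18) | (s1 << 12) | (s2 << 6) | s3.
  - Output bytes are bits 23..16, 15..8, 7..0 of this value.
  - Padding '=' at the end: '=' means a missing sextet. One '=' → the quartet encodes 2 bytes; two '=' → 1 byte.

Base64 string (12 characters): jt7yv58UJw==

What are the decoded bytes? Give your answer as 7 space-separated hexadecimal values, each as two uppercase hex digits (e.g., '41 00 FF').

After char 0 ('j'=35): chars_in_quartet=1 acc=0x23 bytes_emitted=0
After char 1 ('t'=45): chars_in_quartet=2 acc=0x8ED bytes_emitted=0
After char 2 ('7'=59): chars_in_quartet=3 acc=0x23B7B bytes_emitted=0
After char 3 ('y'=50): chars_in_quartet=4 acc=0x8EDEF2 -> emit 8E DE F2, reset; bytes_emitted=3
After char 4 ('v'=47): chars_in_quartet=1 acc=0x2F bytes_emitted=3
After char 5 ('5'=57): chars_in_quartet=2 acc=0xBF9 bytes_emitted=3
After char 6 ('8'=60): chars_in_quartet=3 acc=0x2FE7C bytes_emitted=3
After char 7 ('U'=20): chars_in_quartet=4 acc=0xBF9F14 -> emit BF 9F 14, reset; bytes_emitted=6
After char 8 ('J'=9): chars_in_quartet=1 acc=0x9 bytes_emitted=6
After char 9 ('w'=48): chars_in_quartet=2 acc=0x270 bytes_emitted=6
Padding '==': partial quartet acc=0x270 -> emit 27; bytes_emitted=7

Answer: 8E DE F2 BF 9F 14 27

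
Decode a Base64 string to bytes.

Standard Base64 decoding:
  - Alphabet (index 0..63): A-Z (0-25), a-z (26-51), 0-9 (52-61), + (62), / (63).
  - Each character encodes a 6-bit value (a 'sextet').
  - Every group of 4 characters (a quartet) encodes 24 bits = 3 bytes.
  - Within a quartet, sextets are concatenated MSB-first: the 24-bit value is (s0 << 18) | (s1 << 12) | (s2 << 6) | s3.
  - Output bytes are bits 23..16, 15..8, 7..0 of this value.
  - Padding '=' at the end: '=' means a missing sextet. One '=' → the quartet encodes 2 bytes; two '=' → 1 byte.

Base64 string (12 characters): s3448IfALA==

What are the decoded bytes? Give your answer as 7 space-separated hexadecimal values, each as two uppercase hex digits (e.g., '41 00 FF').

After char 0 ('s'=44): chars_in_quartet=1 acc=0x2C bytes_emitted=0
After char 1 ('3'=55): chars_in_quartet=2 acc=0xB37 bytes_emitted=0
After char 2 ('4'=56): chars_in_quartet=3 acc=0x2CDF8 bytes_emitted=0
After char 3 ('4'=56): chars_in_quartet=4 acc=0xB37E38 -> emit B3 7E 38, reset; bytes_emitted=3
After char 4 ('8'=60): chars_in_quartet=1 acc=0x3C bytes_emitted=3
After char 5 ('I'=8): chars_in_quartet=2 acc=0xF08 bytes_emitted=3
After char 6 ('f'=31): chars_in_quartet=3 acc=0x3C21F bytes_emitted=3
After char 7 ('A'=0): chars_in_quartet=4 acc=0xF087C0 -> emit F0 87 C0, reset; bytes_emitted=6
After char 8 ('L'=11): chars_in_quartet=1 acc=0xB bytes_emitted=6
After char 9 ('A'=0): chars_in_quartet=2 acc=0x2C0 bytes_emitted=6
Padding '==': partial quartet acc=0x2C0 -> emit 2C; bytes_emitted=7

Answer: B3 7E 38 F0 87 C0 2C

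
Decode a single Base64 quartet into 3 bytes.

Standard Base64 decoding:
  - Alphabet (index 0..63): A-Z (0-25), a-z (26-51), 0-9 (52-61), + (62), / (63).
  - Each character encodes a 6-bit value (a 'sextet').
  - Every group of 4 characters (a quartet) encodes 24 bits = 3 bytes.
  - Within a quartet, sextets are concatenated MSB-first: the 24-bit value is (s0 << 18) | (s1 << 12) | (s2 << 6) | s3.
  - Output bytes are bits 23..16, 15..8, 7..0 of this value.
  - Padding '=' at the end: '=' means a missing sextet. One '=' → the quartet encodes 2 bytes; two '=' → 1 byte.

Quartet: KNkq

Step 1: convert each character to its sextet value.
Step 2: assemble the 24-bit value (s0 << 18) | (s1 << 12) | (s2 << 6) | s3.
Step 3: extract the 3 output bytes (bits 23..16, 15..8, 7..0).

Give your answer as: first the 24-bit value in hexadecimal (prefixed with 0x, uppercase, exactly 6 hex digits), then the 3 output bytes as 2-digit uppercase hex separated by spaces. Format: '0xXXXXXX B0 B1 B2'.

Answer: 0x28D92A 28 D9 2A

Derivation:
Sextets: K=10, N=13, k=36, q=42
24-bit: (10<<18) | (13<<12) | (36<<6) | 42
      = 0x280000 | 0x00D000 | 0x000900 | 0x00002A
      = 0x28D92A
Bytes: (v>>16)&0xFF=28, (v>>8)&0xFF=D9, v&0xFF=2A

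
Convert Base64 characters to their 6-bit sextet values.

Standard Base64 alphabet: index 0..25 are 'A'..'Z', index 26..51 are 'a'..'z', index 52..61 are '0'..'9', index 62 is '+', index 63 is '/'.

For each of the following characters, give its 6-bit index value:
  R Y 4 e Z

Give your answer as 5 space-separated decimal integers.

'R': A..Z range, ord('R') − ord('A') = 17
'Y': A..Z range, ord('Y') − ord('A') = 24
'4': 0..9 range, 52 + ord('4') − ord('0') = 56
'e': a..z range, 26 + ord('e') − ord('a') = 30
'Z': A..Z range, ord('Z') − ord('A') = 25

Answer: 17 24 56 30 25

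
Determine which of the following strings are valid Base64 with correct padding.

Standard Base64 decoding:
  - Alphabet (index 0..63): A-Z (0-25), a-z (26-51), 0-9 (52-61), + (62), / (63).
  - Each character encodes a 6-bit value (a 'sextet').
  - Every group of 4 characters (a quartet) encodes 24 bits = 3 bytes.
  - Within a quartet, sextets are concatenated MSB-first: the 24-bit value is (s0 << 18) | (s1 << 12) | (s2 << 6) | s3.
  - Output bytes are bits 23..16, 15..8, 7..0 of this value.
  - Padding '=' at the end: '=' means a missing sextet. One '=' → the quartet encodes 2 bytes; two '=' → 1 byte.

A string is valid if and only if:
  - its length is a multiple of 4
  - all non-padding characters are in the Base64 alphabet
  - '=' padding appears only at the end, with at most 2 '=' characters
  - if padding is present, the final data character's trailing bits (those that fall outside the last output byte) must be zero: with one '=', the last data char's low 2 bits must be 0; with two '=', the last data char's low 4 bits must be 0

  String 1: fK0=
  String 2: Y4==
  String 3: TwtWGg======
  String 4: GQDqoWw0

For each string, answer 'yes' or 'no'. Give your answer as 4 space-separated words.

String 1: 'fK0=' → valid
String 2: 'Y4==' → invalid (bad trailing bits)
String 3: 'TwtWGg======' → invalid (6 pad chars (max 2))
String 4: 'GQDqoWw0' → valid

Answer: yes no no yes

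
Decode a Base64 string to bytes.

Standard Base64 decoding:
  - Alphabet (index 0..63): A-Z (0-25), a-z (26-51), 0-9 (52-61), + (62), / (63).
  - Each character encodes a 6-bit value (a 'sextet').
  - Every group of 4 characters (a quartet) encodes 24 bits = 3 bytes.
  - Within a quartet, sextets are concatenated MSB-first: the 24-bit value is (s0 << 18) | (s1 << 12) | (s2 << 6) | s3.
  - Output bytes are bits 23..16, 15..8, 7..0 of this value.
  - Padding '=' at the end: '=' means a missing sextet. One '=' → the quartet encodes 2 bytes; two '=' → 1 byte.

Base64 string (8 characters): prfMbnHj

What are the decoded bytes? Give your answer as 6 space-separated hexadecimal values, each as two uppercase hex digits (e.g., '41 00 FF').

After char 0 ('p'=41): chars_in_quartet=1 acc=0x29 bytes_emitted=0
After char 1 ('r'=43): chars_in_quartet=2 acc=0xA6B bytes_emitted=0
After char 2 ('f'=31): chars_in_quartet=3 acc=0x29ADF bytes_emitted=0
After char 3 ('M'=12): chars_in_quartet=4 acc=0xA6B7CC -> emit A6 B7 CC, reset; bytes_emitted=3
After char 4 ('b'=27): chars_in_quartet=1 acc=0x1B bytes_emitted=3
After char 5 ('n'=39): chars_in_quartet=2 acc=0x6E7 bytes_emitted=3
After char 6 ('H'=7): chars_in_quartet=3 acc=0x1B9C7 bytes_emitted=3
After char 7 ('j'=35): chars_in_quartet=4 acc=0x6E71E3 -> emit 6E 71 E3, reset; bytes_emitted=6

Answer: A6 B7 CC 6E 71 E3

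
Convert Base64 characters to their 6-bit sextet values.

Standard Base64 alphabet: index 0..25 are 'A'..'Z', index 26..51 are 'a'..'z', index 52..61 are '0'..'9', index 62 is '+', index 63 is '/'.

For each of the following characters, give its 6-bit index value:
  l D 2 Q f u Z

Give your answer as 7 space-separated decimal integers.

'l': a..z range, 26 + ord('l') − ord('a') = 37
'D': A..Z range, ord('D') − ord('A') = 3
'2': 0..9 range, 52 + ord('2') − ord('0') = 54
'Q': A..Z range, ord('Q') − ord('A') = 16
'f': a..z range, 26 + ord('f') − ord('a') = 31
'u': a..z range, 26 + ord('u') − ord('a') = 46
'Z': A..Z range, ord('Z') − ord('A') = 25

Answer: 37 3 54 16 31 46 25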